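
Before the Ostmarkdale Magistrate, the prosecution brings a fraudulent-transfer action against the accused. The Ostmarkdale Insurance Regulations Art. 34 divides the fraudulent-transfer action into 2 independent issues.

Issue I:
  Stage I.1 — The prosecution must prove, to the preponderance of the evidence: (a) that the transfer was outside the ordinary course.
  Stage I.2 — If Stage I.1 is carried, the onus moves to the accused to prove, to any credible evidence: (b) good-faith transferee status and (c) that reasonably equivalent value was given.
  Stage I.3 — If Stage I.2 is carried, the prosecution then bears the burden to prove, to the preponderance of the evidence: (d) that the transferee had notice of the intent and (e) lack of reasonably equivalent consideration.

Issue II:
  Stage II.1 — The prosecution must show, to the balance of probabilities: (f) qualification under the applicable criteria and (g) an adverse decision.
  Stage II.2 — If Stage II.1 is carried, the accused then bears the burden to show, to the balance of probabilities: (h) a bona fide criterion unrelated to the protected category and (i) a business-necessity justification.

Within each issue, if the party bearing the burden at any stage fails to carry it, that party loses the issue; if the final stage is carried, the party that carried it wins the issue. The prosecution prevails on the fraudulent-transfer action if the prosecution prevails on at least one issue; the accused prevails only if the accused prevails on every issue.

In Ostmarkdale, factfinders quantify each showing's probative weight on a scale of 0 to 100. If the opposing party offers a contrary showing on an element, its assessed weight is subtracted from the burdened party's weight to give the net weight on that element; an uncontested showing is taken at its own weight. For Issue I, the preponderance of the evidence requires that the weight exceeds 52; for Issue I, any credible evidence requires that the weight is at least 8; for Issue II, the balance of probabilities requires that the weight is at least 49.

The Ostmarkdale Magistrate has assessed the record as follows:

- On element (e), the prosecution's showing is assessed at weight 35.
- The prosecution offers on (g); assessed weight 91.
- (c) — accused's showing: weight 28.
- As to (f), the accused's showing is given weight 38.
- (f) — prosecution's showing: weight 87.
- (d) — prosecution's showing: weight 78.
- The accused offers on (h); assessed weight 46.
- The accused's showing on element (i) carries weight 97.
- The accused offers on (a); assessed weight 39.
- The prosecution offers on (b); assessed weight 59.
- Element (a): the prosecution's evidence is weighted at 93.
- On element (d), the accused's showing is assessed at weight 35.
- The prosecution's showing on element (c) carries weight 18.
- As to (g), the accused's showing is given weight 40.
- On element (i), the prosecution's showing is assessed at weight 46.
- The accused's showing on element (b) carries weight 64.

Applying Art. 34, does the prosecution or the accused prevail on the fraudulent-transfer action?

— Issue I —
Stage I.1 — burden on prosecution; standard: the preponderance of the evidence (weight exceeds 52).
    (a): 93 − 39 = 54 > 52 [met]
  The prosecution carries Stage I.1; the accused now bears the burden.
Stage I.2 — burden on accused; standard: any credible evidence (weight is at least 8).
    (b): 64 − 59 = 5 < 8 [not met]
    (c): 28 − 18 = 10 ≥ 8 [met]
  Not every element is met, so the accused fails to carry Stage I.2.
So the prosecution prevails on this issue.
— Issue II —
At Stage II.1 the prosecution must meet the balance of probabilities (weight is at least 49): on (f) the weight is 87 less the opposing 38 gives net 49, which does reach 49, so (f) meets the standard; on (g) the weight is 91 less the opposing 40 gives net 51, which does reach 49, so (g) meets the standard.
  Stage II.1 carried; the burden shifts to the accused.
At Stage II.2 the accused must meet the balance of probabilities (weight is at least 49): on (h) the weight is 46, which does not reach 49, so (h) does not meet the standard; on (i) the weight is 97 less the opposing 46 gives net 51, which does reach 49, so (i) meets the standard.
  Not every element is met, so the accused fails to carry Stage II.2.
So the prosecution prevails on this issue.
Per-issue: Issue I → prosecution; Issue II → prosecution. The prosecution must prevail on at least one issue; overall, the prosecution prevails.

prosecution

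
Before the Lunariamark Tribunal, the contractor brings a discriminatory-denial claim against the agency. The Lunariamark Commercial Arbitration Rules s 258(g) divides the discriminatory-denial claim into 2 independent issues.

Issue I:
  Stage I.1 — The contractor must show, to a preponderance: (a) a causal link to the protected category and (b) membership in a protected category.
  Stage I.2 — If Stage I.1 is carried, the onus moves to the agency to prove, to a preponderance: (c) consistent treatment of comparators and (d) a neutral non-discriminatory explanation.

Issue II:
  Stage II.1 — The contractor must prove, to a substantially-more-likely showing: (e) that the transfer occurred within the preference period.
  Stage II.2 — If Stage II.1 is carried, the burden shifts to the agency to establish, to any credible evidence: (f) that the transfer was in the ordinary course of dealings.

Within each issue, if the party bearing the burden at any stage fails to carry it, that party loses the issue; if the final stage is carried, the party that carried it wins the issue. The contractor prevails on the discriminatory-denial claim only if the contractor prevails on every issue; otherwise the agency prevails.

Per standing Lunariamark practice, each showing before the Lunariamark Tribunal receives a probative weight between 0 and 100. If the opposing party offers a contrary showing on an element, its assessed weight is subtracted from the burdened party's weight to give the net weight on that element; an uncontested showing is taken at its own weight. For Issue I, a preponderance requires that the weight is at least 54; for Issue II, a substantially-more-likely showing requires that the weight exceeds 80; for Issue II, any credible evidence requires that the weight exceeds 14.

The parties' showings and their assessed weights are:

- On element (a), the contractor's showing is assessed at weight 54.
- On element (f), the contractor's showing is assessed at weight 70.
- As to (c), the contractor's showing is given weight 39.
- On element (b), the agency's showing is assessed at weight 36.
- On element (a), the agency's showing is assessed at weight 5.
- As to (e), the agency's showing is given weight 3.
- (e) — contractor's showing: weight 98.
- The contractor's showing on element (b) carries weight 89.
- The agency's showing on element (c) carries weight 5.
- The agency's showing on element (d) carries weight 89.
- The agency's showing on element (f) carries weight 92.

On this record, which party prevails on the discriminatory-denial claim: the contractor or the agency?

— Issue I —
Stage I.1 (contractor, a preponderance, weight is at least 54): (a) net 54−5=49 < 54 — fails; (b) net 89−36=53 < 54 — fails.
  The contractor does not carry Stage I.1.
The analysis ends at Stage I.1; the agency prevails on this issue.
— Issue II —
Stage II.1 — burden on contractor; standard: a substantially-more-likely showing (weight exceeds 80).
    (e): 98 − 3 = 95 > 80 [met]
  Stage II.1 carried; the burden shifts to the agency.
Stage II.2 — burden on agency; standard: any credible evidence (weight exceeds 14).
    (f): 92 − 70 = 22 > 14 [met]
  Stage II.2 carried; the final stage is satisfied.
All stages carried — the agency prevails on this issue.
Per-issue: Issue I → agency; Issue II → agency. The contractor must prevail on every issue; overall, the agency prevails.

agency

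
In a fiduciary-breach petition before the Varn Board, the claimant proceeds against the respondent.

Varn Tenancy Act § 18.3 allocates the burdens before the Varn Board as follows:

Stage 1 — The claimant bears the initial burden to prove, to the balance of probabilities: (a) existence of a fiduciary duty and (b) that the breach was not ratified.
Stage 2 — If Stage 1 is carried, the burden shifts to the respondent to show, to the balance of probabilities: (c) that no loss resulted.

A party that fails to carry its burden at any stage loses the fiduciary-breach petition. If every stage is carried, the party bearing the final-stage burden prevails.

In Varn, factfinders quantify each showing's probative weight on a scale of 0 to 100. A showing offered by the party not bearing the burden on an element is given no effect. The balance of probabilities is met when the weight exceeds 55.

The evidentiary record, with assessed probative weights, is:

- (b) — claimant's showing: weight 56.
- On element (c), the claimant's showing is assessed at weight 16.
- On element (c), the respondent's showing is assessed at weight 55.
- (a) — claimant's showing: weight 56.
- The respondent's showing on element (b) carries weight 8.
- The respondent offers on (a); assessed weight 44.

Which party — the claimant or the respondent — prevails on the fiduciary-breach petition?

Stage 1 (claimant, the balance of probabilities, weight exceeds 55): (a) 56 (respondent's 44 disregarded) > 55 — meets; (b) 56 (respondent's 8 disregarded) > 55 — meets.
  The claimant carries Stage 1; the respondent now bears the burden.
Stage 2 (respondent, the balance of probabilities, weight exceeds 55): (c) 55 (claimant's 16 disregarded) ≤ 55 — fails.
  Not every element is met, so the respondent fails to carry Stage 2.
The analysis ends at Stage 2; the claimant prevails.

claimant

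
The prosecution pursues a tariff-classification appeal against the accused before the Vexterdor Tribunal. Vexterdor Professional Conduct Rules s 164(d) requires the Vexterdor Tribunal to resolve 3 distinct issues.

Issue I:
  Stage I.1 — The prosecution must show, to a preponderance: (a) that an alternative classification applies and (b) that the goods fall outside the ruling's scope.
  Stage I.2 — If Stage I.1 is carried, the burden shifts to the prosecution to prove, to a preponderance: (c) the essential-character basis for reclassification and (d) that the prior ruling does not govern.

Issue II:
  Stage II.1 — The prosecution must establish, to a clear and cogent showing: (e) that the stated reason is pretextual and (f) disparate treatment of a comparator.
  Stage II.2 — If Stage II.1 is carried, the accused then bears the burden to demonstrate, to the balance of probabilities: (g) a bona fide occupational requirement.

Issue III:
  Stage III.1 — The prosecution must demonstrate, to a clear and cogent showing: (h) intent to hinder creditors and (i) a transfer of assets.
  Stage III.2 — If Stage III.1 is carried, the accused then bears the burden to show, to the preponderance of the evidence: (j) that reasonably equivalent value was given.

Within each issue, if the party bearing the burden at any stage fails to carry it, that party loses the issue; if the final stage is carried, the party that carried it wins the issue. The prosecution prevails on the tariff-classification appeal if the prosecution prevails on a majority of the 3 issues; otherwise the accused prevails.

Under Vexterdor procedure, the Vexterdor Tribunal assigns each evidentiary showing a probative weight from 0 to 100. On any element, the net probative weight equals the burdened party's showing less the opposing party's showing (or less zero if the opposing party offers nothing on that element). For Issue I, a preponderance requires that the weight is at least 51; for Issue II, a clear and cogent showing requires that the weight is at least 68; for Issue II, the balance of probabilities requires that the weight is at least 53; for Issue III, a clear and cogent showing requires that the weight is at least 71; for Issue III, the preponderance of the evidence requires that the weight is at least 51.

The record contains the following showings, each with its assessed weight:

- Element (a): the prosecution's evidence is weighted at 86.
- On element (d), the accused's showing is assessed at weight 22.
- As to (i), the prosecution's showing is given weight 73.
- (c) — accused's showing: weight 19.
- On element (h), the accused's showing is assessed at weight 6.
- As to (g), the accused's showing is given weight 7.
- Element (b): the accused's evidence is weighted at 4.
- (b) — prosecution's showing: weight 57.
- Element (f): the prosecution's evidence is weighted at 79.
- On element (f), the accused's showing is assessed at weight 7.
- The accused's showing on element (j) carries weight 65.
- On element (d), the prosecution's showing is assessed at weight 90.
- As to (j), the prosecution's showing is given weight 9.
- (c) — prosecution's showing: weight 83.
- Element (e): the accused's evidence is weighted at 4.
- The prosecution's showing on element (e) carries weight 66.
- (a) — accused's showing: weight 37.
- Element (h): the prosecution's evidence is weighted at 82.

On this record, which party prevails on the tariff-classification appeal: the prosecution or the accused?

— Issue I —
At Stage I.1 the prosecution must meet a preponderance (weight is at least 51): on (a) the weight is 86 less the opposing 37 gives net 49, which does not reach 51, so (a) does not meet the standard; on (b) the weight is 57 less the opposing 4 gives net 53, ≥ 51, so (b) meets the standard.
  Stage I.1 not carried; the prosecution fails its burden.
The accused prevails on this issue.
— Issue II —
Stage II.1 — burden on prosecution; standard: a clear and cogent showing (weight is at least 68).
    (e): 66 − 4 = 62 < 68 [not met]
    (f): 79 − 7 = 72 ≥ 68 [met]
  Not every element is met, so the prosecution fails to carry Stage II.1.
The accused prevails on this issue.
— Issue III —
At Stage III.1 the prosecution must meet a clear and cogent showing (weight is at least 71): on (h) the weight is 82 less the opposing 6 gives net 76, which does reach 71, so (h) meets the standard; on (i) the weight is 73, ≥ 71, so (i) meets the standard.
  Stage III.1 is satisfied; the onus moves to the accused.
At Stage III.2 the accused must meet the preponderance of the evidence (weight is at least 51): on (j) the weight is 65 less the opposing 9 gives net 56, ≥ 51, so (j) meets the standard.
  All elements met at the final stage.
Every stage carried; the accused prevails on this issue.
Per-issue: Issue I → accused; Issue II → accused; Issue III → accused. The prosecution must prevail on a majority of issues; overall, the accused prevails.

accused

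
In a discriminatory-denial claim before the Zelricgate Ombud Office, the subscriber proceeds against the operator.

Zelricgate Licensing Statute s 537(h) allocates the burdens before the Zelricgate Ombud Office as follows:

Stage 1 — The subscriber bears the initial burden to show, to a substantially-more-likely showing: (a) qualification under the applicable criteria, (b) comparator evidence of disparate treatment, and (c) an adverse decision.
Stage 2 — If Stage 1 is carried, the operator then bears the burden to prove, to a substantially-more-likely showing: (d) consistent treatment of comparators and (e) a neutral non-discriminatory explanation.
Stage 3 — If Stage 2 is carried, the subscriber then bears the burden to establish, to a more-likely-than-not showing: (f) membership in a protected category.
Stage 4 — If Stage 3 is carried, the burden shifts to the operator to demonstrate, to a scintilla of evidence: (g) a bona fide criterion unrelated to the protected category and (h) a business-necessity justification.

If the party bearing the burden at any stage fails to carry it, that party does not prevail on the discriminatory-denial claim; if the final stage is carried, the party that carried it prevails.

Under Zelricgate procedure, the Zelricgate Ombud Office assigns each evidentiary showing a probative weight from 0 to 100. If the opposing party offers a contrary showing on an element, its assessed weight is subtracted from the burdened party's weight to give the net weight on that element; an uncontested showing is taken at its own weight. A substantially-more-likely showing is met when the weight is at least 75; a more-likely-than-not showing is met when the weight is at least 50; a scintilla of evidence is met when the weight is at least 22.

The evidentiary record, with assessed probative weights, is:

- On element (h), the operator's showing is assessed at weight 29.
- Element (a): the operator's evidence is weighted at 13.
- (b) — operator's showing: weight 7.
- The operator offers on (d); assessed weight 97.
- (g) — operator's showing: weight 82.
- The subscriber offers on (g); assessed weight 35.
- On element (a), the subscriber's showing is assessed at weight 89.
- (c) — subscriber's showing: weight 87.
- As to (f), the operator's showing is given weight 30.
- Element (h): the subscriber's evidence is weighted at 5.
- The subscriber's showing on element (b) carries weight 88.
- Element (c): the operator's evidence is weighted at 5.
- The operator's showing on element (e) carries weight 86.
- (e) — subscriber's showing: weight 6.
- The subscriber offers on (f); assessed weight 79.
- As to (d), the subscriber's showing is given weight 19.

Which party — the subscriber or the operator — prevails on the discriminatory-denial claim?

Stage 1 (subscriber, a substantially-more-likely showing, weight is at least 75): (a) net 89−13=76 ≥ 75 — meets; (b) net 88−7=81 ≥ 75 — meets; (c) net 87−5=82 ≥ 75 — meets.
  The subscriber carries Stage 1; the operator now bears the burden.
Stage 2 (operator, a substantially-more-likely showing, weight is at least 75): (d) net 97−19=78 ≥ 75 — meets; (e) net 86−6=80 ≥ 75 — meets.
  All elements met. The burden passes to the subscriber.
Stage 3 (subscriber, a more-likely-than-not showing, weight is at least 50): (f) net 79−30=49 < 50 — fails.
  Stage 3 not carried; the subscriber fails its burden.
So the operator prevails.

operator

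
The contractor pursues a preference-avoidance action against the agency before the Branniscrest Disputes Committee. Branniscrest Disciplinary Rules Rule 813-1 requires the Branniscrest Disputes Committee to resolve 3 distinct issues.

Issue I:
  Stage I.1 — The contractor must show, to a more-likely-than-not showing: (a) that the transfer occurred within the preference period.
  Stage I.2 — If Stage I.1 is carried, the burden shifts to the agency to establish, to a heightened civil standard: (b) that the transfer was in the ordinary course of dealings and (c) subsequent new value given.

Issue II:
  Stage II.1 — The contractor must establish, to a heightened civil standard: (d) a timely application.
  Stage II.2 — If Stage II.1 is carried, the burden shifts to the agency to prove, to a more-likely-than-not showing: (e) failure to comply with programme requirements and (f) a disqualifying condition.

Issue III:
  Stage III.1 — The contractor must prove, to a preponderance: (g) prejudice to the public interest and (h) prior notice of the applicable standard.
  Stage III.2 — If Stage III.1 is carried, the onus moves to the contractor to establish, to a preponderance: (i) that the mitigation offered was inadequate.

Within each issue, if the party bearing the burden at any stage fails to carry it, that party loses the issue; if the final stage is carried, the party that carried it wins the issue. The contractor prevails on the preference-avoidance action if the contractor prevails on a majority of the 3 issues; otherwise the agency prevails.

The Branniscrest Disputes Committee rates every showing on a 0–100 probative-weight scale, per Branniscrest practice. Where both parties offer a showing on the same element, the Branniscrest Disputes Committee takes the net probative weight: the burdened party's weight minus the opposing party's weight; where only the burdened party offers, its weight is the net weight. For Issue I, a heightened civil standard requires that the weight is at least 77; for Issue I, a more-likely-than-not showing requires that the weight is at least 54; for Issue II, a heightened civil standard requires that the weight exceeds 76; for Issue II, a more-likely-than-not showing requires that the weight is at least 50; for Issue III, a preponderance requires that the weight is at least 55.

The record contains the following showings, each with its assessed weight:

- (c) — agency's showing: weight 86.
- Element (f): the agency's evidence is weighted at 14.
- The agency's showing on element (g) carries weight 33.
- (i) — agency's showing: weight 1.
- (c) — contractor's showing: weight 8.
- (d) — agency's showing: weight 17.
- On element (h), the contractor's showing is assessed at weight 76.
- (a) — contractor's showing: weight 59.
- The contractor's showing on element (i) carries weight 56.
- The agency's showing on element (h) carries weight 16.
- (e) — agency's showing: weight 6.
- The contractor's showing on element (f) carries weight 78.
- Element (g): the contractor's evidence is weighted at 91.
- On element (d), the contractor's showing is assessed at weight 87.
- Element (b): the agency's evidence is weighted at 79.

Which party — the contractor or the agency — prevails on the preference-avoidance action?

— Issue I —
Stage I.1 (contractor, a more-likely-than-not showing, weight is at least 54): (a) 59 ≥ 54 — meets.
  All elements met. The burden passes to the agency.
Stage I.2 (agency, a heightened civil standard, weight is at least 77): (b) 79 ≥ 77 — meets; (c) net 86−8=78 ≥ 77 — meets.
  All elements met at the final stage.
Every stage carried; the agency prevails on this issue.
— Issue II —
Stage II.1 — burden on contractor; standard: a heightened civil standard (weight exceeds 76).
    (d): 87 − 17 = 70 ≤ 76 [not met]
  The contractor does not carry Stage II.1.
The analysis ends at Stage II.1; the agency prevails on this issue.
— Issue III —
At Stage III.1 the contractor must meet a preponderance (weight is at least 55): on (g) the weight is 91 less the opposing 33 gives net 58, ≥ 55, so (g) meets the standard; on (h) the weight is 76 less the opposing 16 gives net 60, which does reach 55, so (h) meets the standard.
  All elements met. The contractor retains the burden for Stage III.2.
At Stage III.2 the contractor must meet a preponderance (weight is at least 55): on (i) the weight is 56 less the opposing 1 gives net 55, which does reach 55, so (i) meets the standard.
  Stage III.2 carried; the final stage is satisfied.
All stages carried — the contractor prevails on this issue.
Per-issue: Issue I → agency; Issue II → agency; Issue III → contractor. The contractor must prevail on a majority of issues; overall, the agency prevails.

agency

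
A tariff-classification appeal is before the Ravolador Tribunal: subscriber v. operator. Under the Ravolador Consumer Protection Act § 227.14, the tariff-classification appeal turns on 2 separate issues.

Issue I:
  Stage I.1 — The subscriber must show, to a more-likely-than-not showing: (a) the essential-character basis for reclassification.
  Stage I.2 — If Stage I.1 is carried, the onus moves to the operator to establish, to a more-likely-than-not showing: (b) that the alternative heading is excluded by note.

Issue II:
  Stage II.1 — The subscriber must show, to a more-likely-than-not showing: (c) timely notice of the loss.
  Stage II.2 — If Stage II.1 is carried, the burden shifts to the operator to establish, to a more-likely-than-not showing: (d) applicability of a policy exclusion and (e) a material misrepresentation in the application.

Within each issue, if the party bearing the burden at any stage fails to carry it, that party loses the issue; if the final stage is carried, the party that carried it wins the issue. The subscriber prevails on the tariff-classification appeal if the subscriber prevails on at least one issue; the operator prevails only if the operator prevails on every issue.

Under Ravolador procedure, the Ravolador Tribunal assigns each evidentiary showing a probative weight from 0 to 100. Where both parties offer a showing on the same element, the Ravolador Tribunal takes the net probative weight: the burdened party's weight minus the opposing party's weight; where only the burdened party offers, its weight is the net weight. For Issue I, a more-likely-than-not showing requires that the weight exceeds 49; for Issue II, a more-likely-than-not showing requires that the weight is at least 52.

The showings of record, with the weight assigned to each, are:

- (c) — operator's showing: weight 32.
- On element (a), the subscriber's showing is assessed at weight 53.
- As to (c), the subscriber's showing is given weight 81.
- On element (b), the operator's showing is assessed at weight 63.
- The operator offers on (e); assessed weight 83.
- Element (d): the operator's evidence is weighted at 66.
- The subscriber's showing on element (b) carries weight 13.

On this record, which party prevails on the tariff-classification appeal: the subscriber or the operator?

— Issue I —
At Stage I.1 the subscriber must meet a more-likely-than-not showing (weight exceeds 49): on (a) the weight is 53, > 49, so (a) meets the standard.
  Stage I.1 is satisfied; the onus moves to the operator.
At Stage I.2 the operator must meet a more-likely-than-not showing (weight exceeds 49): on (b) the weight is 63 less the opposing 13 gives net 50, > 49, so (b) meets the standard.
  All elements met at the final stage.
With every stage satisfied, the operator prevails on this issue.
— Issue II —
Stage II.1 — burden on subscriber; standard: a more-likely-than-not showing (weight is at least 52).
    (c): 81 − 32 = 49 < 52 [not met]
  Stage II.1 not carried; the subscriber fails its burden.
The operator prevails on this issue.
Per-issue: Issue I → operator; Issue II → operator. The subscriber must prevail on at least one issue; overall, the operator prevails.

operator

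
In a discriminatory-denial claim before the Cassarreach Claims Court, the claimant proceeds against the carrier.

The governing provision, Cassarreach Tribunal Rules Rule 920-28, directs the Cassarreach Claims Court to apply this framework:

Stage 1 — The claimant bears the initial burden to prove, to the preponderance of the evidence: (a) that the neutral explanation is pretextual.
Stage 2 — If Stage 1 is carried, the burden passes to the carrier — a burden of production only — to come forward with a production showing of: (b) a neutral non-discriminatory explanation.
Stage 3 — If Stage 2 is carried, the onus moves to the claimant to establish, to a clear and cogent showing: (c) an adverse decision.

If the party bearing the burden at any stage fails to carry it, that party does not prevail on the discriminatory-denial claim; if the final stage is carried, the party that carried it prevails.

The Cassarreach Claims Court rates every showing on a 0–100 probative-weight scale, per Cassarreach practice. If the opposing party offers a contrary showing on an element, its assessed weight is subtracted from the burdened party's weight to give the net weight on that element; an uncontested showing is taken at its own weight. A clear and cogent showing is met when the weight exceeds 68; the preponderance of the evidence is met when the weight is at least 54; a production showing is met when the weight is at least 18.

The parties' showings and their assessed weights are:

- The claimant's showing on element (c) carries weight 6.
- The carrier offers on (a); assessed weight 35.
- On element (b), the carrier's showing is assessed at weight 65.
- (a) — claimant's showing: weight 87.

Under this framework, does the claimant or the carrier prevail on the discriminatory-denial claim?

Stage 1 (claimant, the preponderance of the evidence, weight is at least 54): (a) net 87−35=52 < 54 — fails.
  Stage 1 not carried; the claimant fails its burden.
So the carrier prevails.

carrier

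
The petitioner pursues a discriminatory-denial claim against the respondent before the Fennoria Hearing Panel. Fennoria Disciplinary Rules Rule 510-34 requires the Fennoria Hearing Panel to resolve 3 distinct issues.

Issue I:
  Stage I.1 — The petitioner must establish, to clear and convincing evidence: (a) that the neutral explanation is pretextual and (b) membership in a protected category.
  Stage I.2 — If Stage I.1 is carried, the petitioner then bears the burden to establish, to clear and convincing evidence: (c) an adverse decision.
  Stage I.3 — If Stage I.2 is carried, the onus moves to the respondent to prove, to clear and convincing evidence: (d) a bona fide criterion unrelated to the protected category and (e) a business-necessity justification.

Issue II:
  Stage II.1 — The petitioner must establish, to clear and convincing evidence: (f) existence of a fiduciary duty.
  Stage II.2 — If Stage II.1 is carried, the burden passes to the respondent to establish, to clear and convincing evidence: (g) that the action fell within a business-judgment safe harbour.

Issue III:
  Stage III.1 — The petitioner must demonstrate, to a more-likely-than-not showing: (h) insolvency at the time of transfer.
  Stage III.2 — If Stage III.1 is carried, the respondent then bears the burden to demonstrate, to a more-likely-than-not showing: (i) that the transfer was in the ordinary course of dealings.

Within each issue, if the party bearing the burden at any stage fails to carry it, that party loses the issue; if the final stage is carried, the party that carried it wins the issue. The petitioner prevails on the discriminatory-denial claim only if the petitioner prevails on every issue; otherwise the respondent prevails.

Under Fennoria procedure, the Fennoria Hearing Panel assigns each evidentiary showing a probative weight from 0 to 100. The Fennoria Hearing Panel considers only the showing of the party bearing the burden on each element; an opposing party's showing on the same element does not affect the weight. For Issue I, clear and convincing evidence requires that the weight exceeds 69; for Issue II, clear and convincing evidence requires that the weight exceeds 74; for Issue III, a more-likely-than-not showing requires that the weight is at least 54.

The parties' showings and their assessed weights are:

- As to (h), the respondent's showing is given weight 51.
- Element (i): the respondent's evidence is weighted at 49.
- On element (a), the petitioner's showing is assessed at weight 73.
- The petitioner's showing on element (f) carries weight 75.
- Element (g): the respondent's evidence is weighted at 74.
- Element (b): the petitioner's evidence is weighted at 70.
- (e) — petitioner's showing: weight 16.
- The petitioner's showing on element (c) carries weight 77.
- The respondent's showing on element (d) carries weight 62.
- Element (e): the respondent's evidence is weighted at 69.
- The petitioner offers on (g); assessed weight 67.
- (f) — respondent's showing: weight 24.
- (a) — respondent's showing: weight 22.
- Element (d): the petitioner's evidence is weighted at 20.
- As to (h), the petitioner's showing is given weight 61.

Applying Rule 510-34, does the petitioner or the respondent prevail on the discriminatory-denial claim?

— Issue I —
Stage I.1 (petitioner, clear and convincing evidence, weight exceeds 69): (a) 73 (respondent's 22 disregarded) > 69 — meets; (b) 70 > 69 — meets.
  Stage I.1 is satisfied; the petitioner continues to bear the burden.
Stage I.2 (petitioner, clear and convincing evidence, weight exceeds 69): (c) 77 > 69 — meets.
  Stage I.2 is satisfied; the onus moves to the respondent.
Stage I.3 (respondent, clear and convincing evidence, weight exceeds 69): (d) 62 (petitioner's 20 disregarded) ≤ 69 — fails; (e) 69 (petitioner's 16 disregarded) ≤ 69 — fails.
  Not every element is met, so the respondent fails to carry Stage I.3.
The petitioner prevails on this issue.
— Issue II —
Stage II.1 (petitioner, clear and convincing evidence, weight exceeds 74): (f) 75 (respondent's 24 disregarded) > 74 — meets.
  Stage II.1 is satisfied; the onus moves to the respondent.
Stage II.2 (respondent, clear and convincing evidence, weight exceeds 74): (g) 74 (petitioner's 67 disregarded) ≤ 74 — fails.
  Not every element is met, so the respondent fails to carry Stage II.2.
So the petitioner prevails on this issue.
— Issue III —
Stage III.1 — burden on petitioner; standard: a more-likely-than-not showing (weight is at least 54).
    (h): 61 (respondent's 51 disregarded) ≥ 54 [met]
  All elements met. The burden passes to the respondent.
Stage III.2 — burden on respondent; standard: a more-likely-than-not showing (weight is at least 54).
    (i): 49 < 54 [not met]
  Not every element is met, so the respondent fails to carry Stage III.2.
The petitioner prevails on this issue.
Per-issue: Issue I → petitioner; Issue II → petitioner; Issue III → petitioner. The petitioner must prevail on every issue; overall, the petitioner prevails.

petitioner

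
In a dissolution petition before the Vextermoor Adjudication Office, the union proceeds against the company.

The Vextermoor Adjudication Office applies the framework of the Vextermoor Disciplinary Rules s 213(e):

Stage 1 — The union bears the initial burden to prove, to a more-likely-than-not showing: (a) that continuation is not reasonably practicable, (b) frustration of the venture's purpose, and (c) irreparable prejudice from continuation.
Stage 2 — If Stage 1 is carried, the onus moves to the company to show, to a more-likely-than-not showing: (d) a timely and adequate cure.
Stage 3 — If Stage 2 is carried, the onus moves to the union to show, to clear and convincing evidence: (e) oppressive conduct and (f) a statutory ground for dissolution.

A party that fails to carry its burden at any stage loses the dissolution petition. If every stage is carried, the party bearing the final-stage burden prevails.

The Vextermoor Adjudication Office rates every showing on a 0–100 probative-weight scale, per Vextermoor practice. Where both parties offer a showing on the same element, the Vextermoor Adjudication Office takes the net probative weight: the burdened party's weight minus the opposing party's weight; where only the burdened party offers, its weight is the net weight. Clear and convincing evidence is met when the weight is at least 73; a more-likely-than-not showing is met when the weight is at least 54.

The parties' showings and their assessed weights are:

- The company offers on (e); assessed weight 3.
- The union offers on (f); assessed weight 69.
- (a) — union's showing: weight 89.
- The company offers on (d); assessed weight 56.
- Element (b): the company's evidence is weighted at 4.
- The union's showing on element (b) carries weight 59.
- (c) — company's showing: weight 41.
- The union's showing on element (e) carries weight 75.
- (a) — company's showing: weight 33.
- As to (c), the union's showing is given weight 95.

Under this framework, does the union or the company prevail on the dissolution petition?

At Stage 1 the union must meet a more-likely-than-not showing (weight is at least 54): on (a) the weight is 89 less the opposing 33 gives net 56, which does reach 54, so (a) meets the standard; on (b) the weight is 59 less the opposing 4 gives net 55, which does reach 54, so (b) meets the standard; on (c) the weight is 95 less the opposing 41 gives net 54, ≥ 54, so (c) meets the standard.
  Stage 1 is satisfied; the onus moves to the company.
At Stage 2 the company must meet a more-likely-than-not showing (weight is at least 54): on (d) the weight is 56, ≥ 54, so (d) meets the standard.
  The company carries Stage 2; the union now bears the burden.
At Stage 3 the union must meet clear and convincing evidence (weight is at least 73): on (e) the weight is 75 less the opposing 3 gives net 72, which does not reach 73, so (e) does not meet the standard; on (f) the weight is 69, < 73, so (f) does not meet the standard.
  Stage 3 not carried; the union fails its burden.
The company prevails.

company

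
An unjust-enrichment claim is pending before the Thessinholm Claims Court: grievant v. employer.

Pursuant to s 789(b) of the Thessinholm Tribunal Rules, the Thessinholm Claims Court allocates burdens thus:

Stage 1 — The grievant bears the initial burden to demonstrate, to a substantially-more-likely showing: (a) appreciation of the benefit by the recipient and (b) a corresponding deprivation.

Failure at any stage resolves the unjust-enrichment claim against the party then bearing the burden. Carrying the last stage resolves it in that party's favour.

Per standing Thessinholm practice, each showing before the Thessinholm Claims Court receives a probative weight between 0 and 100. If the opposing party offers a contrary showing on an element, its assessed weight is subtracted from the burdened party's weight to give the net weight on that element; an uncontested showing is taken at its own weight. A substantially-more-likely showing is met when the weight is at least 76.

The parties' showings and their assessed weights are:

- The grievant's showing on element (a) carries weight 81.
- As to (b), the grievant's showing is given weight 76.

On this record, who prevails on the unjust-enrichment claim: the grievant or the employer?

grievant

Stage 1 (grievant, a substantially-more-likely showing, weight is at least 76): (a) 81 ≥ 76 — meets; (b) 76 ≥ 76 — meets.
  Stage 1 carried; the final stage is satisfied.
All stages carried — the grievant prevails.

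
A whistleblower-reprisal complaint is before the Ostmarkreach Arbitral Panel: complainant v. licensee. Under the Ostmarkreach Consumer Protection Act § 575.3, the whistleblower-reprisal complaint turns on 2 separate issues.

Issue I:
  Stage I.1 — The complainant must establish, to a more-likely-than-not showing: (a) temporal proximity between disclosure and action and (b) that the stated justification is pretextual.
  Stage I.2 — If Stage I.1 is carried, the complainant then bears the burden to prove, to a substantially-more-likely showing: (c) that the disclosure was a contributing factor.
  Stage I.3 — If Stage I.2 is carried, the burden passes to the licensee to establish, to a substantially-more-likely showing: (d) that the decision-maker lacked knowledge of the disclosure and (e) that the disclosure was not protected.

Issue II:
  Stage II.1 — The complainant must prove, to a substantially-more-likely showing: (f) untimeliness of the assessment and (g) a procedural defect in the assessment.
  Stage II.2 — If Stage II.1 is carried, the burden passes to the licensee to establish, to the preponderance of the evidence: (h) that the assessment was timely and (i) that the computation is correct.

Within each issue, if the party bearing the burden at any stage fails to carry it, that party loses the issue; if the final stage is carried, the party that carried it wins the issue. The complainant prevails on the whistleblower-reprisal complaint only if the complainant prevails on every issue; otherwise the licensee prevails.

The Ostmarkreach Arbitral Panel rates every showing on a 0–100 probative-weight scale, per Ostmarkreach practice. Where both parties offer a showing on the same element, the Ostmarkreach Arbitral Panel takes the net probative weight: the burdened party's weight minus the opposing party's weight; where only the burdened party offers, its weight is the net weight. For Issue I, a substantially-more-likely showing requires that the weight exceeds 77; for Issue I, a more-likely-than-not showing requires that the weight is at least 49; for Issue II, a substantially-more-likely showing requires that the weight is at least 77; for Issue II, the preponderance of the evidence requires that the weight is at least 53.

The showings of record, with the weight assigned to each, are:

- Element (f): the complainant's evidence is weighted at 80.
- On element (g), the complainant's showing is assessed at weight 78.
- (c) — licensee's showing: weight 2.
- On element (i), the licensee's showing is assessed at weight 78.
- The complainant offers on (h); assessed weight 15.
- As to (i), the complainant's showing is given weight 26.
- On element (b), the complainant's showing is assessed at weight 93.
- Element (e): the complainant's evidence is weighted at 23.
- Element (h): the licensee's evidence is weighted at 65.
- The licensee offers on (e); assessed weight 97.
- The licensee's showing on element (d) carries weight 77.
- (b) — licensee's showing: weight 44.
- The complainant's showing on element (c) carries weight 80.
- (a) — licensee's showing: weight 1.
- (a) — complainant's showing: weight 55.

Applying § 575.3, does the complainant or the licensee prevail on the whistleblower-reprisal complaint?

complainant

— Issue I —
At Stage I.1 the complainant must meet a more-likely-than-not showing (weight is at least 49): on (a) the weight is 55 less the opposing 1 gives net 54, ≥ 49, so (a) meets the standard; on (b) the weight is 93 less the opposing 44 gives net 49, ≥ 49, so (b) meets the standard.
  Stage I.1 is satisfied; the complainant continues to bear the burden.
At Stage I.2 the complainant must meet a substantially-more-likely showing (weight exceeds 77): on (c) the weight is 80 less the opposing 2 gives net 78, > 77, so (c) meets the standard.
  The complainant carries Stage I.2; the licensee now bears the burden.
At Stage I.3 the licensee must meet a substantially-more-likely showing (weight exceeds 77): on (d) the weight is 77, ≤ 77, so (d) does not meet the standard; on (e) the weight is 97 less the opposing 23 gives net 74, ≤ 77, so (e) does not meet the standard.
  The licensee does not carry Stage I.3.
So the complainant prevails on this issue.
— Issue II —
Stage II.1 (complainant, a substantially-more-likely showing, weight is at least 77): (f) 80 ≥ 77 — meets; (g) 78 ≥ 77 — meets.
  Stage II.1 is satisfied; the onus moves to the licensee.
Stage II.2 (licensee, the preponderance of the evidence, weight is at least 53): (h) net 65−15=50 < 53 — fails; (i) net 78−26=52 < 53 — fails.
  Stage II.2 not carried; the licensee fails its burden.
So the complainant prevails on this issue.
Per-issue: Issue I → complainant; Issue II → complainant. The complainant must prevail on every issue; overall, the complainant prevails.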